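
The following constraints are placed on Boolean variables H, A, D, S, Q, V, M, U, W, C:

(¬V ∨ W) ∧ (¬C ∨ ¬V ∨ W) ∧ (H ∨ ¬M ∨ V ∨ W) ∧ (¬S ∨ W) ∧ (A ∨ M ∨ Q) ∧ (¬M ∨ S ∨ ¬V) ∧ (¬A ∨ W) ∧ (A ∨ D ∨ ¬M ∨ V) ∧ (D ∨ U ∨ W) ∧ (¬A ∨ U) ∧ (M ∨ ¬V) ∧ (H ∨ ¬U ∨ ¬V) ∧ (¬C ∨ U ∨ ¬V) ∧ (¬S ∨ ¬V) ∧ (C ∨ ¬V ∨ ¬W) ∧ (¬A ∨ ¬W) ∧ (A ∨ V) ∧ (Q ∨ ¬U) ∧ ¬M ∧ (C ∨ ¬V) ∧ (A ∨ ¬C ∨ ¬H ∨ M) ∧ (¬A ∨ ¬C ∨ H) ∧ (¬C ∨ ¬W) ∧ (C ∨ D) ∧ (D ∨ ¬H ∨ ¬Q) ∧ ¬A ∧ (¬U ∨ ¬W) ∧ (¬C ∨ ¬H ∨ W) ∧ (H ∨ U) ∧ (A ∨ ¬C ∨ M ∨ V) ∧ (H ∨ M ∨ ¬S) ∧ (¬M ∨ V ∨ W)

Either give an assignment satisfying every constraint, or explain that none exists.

UNSATISFIABLE

Case M = True:
  Clause (¬M) is falsified — contradiction.
Case M = False:
  (M ∨ ¬V) forces V = False.
  (A ∨ V) forces A = True.
  Clause (¬A) is falsified — contradiction.
Both cases fail, so the formula is unsatisfiable.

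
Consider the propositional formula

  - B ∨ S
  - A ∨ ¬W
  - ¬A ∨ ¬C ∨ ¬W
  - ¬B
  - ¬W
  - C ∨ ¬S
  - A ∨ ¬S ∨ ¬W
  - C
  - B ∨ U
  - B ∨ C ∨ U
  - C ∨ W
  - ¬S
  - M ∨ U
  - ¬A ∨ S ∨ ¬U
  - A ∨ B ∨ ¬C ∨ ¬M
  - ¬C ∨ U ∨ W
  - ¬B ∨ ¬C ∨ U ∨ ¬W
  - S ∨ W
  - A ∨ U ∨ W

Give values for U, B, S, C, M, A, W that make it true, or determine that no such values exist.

Case B = True:
  Clause (¬B) is falsified — contradiction.
Case B = False:
  (B ∨ S) forces S = True.
  Clause (¬S) is falsified — contradiction.
Both cases fail, so the formula is unsatisfiable.

UNSATISFIABLE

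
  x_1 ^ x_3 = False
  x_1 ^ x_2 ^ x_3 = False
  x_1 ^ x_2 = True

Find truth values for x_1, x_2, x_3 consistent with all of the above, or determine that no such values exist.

x_1 = True, x_2 = False, x_3 = True

x_1 ^ x_3 = T ^ T = False ✓
x_1 ^ x_2 ^ x_3 = T ^ F ^ T = False ✓
x_1 ^ x_2 = T ^ F = True ✓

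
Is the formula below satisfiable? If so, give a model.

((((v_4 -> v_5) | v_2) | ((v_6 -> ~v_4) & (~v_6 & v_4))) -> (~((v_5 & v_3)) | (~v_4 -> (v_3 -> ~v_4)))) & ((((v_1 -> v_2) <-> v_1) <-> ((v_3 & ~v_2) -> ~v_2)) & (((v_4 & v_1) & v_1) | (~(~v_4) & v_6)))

v_1: True, v_2: True, v_3: True, v_4: True, v_5: True, v_6: False

  (((v_4 -> v_5) | v_2) | ((v_6 -> ~v_4) & (~v_6 & v_4))) -> (~((v_5 & v_3)) | (~v_4 -> (v_3 -> ~v_4))) = True
    ((v_4 -> v_5) | v_2) | ((v_6 -> ~v_4) & (~v_6 & v_4)) = True
      (v_4 -> v_5) | v_2 = True
        v_4 -> v_5 = True
      (v_6 -> ~v_4) & (~v_6 & v_4) = True
        v_6 -> ~v_4 = True
          ~v_4 = False
        ~v_6 & v_4 = True
          ~v_6 = True
    ~((v_5 & v_3)) | (~v_4 -> (v_3 -> ~v_4)) = True
      ~((v_5 & v_3)) = False
        v_5 & v_3 = True
      ~v_4 -> (v_3 -> ~v_4) = True
        ~v_4 = False
        v_3 -> ~v_4 = False
          ~v_4 = False
  (((v_1 -> v_2) <-> v_1) <-> ((v_3 & ~v_2) -> ~v_2)) & (((v_4 & v_1) & v_1) | (~(~v_4) & v_6)) = True
    ((v_1 -> v_2) <-> v_1) <-> ((v_3 & ~v_2) -> ~v_2) = True
      (v_1 -> v_2) <-> v_1 = True
        v_1 -> v_2 = True
      (v_3 & ~v_2) -> ~v_2 = True
        v_3 & ~v_2 = False
          ~v_2 = False
        ~v_2 = False
    ((v_4 & v_1) & v_1) | (~(~v_4) & v_6) = True
      (v_4 & v_1) & v_1 = True
        v_4 & v_1 = True
      ~(~v_4) & v_6 = False
        ~(~v_4) = True
          ~v_4 = False
Both conjuncts True, so the formula holds.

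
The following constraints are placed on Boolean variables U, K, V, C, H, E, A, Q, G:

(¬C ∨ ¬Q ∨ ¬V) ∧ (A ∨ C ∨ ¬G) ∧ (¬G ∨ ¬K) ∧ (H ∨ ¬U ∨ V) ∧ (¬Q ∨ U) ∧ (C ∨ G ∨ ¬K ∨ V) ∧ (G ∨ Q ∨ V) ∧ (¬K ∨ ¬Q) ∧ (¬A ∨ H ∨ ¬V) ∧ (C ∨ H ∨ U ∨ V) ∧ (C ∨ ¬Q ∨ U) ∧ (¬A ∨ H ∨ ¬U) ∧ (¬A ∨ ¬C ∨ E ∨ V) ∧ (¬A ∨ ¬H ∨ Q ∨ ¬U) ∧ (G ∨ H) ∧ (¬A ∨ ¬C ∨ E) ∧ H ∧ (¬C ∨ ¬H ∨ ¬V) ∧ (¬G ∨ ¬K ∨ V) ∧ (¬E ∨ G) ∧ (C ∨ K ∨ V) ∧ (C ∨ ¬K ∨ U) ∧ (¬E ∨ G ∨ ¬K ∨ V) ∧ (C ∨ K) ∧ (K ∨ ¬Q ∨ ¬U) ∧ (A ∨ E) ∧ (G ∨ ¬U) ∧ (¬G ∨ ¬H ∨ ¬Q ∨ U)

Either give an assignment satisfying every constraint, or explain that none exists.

U = False, K = False, V = False, C = True, H = True, E = True, A = True, Q = False, G = True

Unit clause (H) forces H = True.
Set U = False.
  then (¬Q ∨ U) forces Q = False.
Set K = False.
  then (C ∨ K) forces C = True.
  then (¬C ∨ ¬H ∨ ¬V) forces V = False.
  then (G ∨ Q ∨ V) forces G = True.
Set E = True.
Set A = True.
All clauses satisfied.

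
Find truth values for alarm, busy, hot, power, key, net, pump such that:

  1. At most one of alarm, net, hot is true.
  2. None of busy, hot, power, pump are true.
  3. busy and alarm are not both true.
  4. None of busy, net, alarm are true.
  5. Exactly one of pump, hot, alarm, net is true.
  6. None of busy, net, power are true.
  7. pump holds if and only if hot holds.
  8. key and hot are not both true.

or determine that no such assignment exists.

Case alarm = True:
  Constraint (4) is violated (alarm=T) — contradiction.
Case alarm = False:
  (2) forces busy = False.
  (2) forces hot = False.
  (2) forces power = False.
  (2) forces pump = False.
  (4) forces net = False.
  Constraint (5) is violated (pump=F, hot=F, alarm=F, net=F) — contradiction.
Both cases fail — unsatisfiable.

Unsatisfiable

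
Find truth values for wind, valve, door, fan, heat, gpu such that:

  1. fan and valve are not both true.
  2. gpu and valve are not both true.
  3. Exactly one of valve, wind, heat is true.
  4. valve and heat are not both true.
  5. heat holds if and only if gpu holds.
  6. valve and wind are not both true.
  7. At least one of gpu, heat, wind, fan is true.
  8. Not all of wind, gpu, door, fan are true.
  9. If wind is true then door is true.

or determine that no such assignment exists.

wind=F, valve=F, door=F, fan=T, heat=T, gpu=T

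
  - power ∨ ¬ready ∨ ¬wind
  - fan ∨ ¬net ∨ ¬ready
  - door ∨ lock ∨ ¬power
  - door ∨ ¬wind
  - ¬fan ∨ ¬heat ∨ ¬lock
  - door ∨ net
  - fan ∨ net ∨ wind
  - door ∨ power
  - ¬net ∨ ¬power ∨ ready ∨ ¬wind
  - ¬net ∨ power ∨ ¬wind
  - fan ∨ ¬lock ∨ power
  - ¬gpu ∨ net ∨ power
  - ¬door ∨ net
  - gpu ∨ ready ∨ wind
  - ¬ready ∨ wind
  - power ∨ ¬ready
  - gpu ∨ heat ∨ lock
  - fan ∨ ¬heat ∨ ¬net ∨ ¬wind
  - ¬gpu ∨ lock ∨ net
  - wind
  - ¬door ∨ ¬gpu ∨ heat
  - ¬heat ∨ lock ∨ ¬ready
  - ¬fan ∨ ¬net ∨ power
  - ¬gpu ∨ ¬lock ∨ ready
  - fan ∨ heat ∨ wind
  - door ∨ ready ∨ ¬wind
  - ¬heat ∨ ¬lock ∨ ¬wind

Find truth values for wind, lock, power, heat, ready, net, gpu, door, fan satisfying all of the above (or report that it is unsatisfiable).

Unit clause (wind) forces wind = True.
In (door ∨ ¬wind) only door is left, so door = True.
In (¬door ∨ net) only net is left, so net = True.
In (¬net ∨ power ∨ ¬wind) only power is left, so power = True.
In (¬net ∨ ¬power ∨ ready ∨ ¬wind) only ready is left, so ready = True.
In (fan ∨ ¬net ∨ ¬ready) only fan is left, so fan = True.
Try lock = False:
  (¬heat ∨ lock ∨ ¬ready) forces heat = False.
  (gpu ∨ heat ∨ lock) forces gpu = True.
  clause (¬door ∨ ¬gpu ∨ heat) is falsified — backtrack.
So lock = True.
  then (¬fan ∨ ¬heat ∨ ¬lock) forces heat = False.
  then (¬door ∨ ¬gpu ∨ heat) forces gpu = False.
All clauses satisfied.

wind = True, lock = True, power = True, heat = False, ready = True, net = True, gpu = False, door = True, fan = True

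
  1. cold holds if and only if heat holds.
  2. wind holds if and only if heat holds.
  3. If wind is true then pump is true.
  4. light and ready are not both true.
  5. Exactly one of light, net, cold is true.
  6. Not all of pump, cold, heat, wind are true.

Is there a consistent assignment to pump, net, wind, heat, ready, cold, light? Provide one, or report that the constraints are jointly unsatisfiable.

pump = True, net = True, wind = False, heat = False, ready = False, cold = False, light = False

  (1) cold=F, heat=F — same ✓
  (2) wind=F, heat=F — same ✓
  (3) wind=F ⇒ pump: vacuous ✓
  (4) light=F, ready=F — not both ✓
  (5) {light, net, cold}: 1 true — exactly one ✓
  (6) {pump, cold, heat, wind}: 1/4 true — not all ✓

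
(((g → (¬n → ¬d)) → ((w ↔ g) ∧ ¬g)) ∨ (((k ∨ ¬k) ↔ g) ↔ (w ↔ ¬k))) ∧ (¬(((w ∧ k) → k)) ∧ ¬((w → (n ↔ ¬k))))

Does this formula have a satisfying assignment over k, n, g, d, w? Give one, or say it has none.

The conjunct ¬(((w ∧ k) → k)) is unsatisfiable on its own:
  k=F, w=F: evaluates to False.
  k=F, w=T: evaluates to False.
  k=T, w=F: evaluates to False.
  k=T, w=T: evaluates to False.
So the whole conjunction is unsatisfiable.

The formula is unsatisfiable.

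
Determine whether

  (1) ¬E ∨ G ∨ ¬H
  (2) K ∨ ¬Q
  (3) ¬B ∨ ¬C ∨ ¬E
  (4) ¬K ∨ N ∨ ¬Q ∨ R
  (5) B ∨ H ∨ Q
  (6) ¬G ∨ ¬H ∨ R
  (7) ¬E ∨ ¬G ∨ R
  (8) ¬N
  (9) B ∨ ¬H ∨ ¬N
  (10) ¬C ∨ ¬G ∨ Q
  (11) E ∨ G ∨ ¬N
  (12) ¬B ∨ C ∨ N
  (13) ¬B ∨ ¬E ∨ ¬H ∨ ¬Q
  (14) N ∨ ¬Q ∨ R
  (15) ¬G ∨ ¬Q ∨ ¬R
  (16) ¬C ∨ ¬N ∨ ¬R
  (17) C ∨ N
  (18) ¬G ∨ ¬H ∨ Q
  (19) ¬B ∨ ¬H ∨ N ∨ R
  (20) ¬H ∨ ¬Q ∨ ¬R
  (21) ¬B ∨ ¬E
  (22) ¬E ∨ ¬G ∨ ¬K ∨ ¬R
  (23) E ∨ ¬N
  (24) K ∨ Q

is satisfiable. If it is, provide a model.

Unit clause (¬N) forces N = False.
In (C ∨ N) only C is left, so C = True.
Set H = True.
Set R = False.
  then (¬G ∨ ¬H ∨ R) forces G = False.
  then (N ∨ ¬Q ∨ R) forces Q = False.
  then (¬B ∨ ¬H ∨ N ∨ R) forces B = False.
  then (K ∨ Q) forces K = True.
  then (¬E ∨ G ∨ ¬H) forces E = False.
All clauses satisfied.

H = True, R = False, Q = False, C = True, N = False, B = False, G = False, K = True, E = False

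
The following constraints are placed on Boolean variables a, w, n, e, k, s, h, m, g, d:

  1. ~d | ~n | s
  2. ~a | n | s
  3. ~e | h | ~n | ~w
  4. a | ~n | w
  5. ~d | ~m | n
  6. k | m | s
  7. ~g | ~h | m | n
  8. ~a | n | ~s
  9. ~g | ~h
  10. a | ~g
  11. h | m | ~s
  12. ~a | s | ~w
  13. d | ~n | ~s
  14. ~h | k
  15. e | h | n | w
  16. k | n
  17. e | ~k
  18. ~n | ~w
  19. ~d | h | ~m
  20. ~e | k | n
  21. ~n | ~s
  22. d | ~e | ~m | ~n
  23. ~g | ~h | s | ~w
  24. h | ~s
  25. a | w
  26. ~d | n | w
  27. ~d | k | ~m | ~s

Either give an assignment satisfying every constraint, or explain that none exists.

a = False, w = True, n = False, e = True, k = True, s = False, h = False, m = False, g = False, d = False

Set a = False.
  then (a | ~g) forces g = False.
  then (a | w) forces w = True.
  then (~n | ~w) forces n = False.
  then (k | n) forces k = True.
  then (e | ~k) forces e = True.
Set s = False.
Set h = False.
Set m = False.
Set d = False.
All clauses satisfied.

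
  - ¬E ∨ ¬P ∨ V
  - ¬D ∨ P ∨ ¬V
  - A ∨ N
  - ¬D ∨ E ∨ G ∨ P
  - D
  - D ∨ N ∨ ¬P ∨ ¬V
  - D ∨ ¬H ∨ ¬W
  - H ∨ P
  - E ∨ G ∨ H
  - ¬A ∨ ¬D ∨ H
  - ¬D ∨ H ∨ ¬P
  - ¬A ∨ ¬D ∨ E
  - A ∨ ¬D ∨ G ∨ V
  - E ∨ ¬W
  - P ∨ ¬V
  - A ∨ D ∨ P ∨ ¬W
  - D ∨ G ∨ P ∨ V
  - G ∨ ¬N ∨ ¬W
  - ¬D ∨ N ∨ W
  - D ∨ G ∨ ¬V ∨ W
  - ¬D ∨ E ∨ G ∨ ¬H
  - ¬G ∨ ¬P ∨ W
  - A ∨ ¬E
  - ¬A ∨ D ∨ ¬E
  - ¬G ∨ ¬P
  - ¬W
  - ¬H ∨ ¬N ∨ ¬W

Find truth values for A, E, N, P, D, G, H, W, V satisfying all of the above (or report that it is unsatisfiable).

A=T, E=T, N=T, P=T, D=T, G=F, H=T, W=F, V=T

Unit clause (D) forces D = True.
Unit clause (¬W) forces W = False.
In (¬D ∨ N ∨ W) only N is left, so N = True.
Set A = True.
  then (¬A ∨ ¬D ∨ H) forces H = True.
  then (¬A ∨ ¬D ∨ E) forces E = True.
Set P = True.
  then (¬E ∨ ¬P ∨ V) forces V = True.
  then (¬G ∨ ¬P ∨ W) forces G = False.
All clauses satisfied.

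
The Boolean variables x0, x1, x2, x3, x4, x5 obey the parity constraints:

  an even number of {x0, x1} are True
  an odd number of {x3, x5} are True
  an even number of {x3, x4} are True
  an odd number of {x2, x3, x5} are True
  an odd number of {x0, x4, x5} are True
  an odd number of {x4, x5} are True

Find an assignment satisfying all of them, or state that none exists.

x0=F, x1=F, x2=F, x3=F, x4=F, x5=T

{x0, x1}: 0 true → even ✓
{x3, x5}: 1 true → odd ✓
{x3, x4}: 0 true → even ✓
{x2, x3, x5}: 1 true → odd ✓
{x0, x4, x5}: 1 true → odd ✓
{x4, x5}: 1 true → odd ✓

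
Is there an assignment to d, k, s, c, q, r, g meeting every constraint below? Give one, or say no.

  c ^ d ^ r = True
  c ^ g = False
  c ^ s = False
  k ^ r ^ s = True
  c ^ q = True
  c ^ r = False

d: True, k: True, s: False, c: False, q: True, r: False, g: False

c ^ d ^ r = F ^ T ^ F = True ✓
c ^ g = F ^ F = False ✓
c ^ s = F ^ F = False ✓
k ^ r ^ s = T ^ F ^ F = True ✓
c ^ q = F ^ T = True ✓
c ^ r = F ^ F = False ✓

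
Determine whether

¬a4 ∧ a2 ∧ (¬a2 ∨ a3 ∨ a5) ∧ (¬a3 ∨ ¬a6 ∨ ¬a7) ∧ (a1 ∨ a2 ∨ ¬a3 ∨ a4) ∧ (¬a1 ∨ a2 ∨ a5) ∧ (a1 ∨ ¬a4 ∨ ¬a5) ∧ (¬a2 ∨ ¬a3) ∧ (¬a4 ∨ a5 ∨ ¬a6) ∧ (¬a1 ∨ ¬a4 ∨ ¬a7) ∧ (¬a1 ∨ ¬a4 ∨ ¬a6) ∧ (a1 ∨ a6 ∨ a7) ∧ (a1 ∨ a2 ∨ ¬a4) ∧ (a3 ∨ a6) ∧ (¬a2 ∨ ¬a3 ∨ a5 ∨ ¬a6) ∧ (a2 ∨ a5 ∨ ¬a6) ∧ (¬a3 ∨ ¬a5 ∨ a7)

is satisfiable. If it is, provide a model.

a1 = False, a2 = True, a3 = False, a4 = False, a5 = True, a6 = True, a7 = True

Unit clause (¬a4) forces a4 = False.
Unit clause (a2) forces a2 = True.
In (¬a2 ∨ ¬a3) only ¬a3 is left, so a3 = False.
In (a3 ∨ a6) only a6 is left, so a6 = True.
In (¬a2 ∨ a3 ∨ a5) only a5 is left, so a5 = True.
Set a1 = False.
Set a7 = True.
All clauses satisfied.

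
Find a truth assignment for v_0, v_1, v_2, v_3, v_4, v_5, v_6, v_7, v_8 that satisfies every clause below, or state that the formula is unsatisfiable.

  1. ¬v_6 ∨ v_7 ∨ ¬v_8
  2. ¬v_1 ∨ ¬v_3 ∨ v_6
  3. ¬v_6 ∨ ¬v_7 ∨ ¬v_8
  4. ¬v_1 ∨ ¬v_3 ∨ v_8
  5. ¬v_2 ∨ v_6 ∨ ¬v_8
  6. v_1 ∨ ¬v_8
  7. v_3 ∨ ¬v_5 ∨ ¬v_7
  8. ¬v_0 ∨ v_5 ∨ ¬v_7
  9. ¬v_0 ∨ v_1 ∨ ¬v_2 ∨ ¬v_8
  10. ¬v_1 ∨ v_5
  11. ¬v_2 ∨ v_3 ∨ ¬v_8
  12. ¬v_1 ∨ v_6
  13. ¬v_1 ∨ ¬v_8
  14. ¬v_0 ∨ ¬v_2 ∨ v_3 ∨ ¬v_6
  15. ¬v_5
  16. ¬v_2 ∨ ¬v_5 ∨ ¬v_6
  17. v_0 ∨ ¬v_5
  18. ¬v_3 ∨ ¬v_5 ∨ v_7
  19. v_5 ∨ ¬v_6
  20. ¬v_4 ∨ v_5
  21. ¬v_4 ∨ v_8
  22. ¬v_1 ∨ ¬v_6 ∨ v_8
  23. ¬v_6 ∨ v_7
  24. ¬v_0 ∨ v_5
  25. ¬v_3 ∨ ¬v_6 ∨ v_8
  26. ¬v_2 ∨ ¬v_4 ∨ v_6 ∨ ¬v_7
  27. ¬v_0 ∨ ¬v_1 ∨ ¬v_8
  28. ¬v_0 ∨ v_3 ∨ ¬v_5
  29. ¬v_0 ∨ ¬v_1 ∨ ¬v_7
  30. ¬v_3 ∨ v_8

Unit clause (¬v_5) forces v_5 = False.
In (v_5 ∨ ¬v_6) only ¬v_6 is left, so v_6 = False.
In (¬v_4 ∨ v_5) only ¬v_4 is left, so v_4 = False.
In (¬v_0 ∨ v_5) only ¬v_0 is left, so v_0 = False.
In (¬v_1 ∨ v_5) only ¬v_1 is left, so v_1 = False.
In (v_1 ∨ ¬v_8) only ¬v_8 is left, so v_8 = False.
In (¬v_3 ∨ v_8) only ¬v_3 is left, so v_3 = False.
Set v_2 = True.
Set v_7 = False.
All clauses satisfied.

v_0 = False; v_1 = False; v_2 = True; v_3 = False; v_4 = False; v_5 = False; v_6 = False; v_7 = False; v_8 = False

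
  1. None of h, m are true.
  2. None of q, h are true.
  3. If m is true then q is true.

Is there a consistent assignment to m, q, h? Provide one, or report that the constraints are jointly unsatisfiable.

m: False, q: False, h: False

  (1) {h, m}: 0 true — none ✓
  (2) {q, h}: 0 true — none ✓
  (3) m=F ⇒ q: vacuous ✓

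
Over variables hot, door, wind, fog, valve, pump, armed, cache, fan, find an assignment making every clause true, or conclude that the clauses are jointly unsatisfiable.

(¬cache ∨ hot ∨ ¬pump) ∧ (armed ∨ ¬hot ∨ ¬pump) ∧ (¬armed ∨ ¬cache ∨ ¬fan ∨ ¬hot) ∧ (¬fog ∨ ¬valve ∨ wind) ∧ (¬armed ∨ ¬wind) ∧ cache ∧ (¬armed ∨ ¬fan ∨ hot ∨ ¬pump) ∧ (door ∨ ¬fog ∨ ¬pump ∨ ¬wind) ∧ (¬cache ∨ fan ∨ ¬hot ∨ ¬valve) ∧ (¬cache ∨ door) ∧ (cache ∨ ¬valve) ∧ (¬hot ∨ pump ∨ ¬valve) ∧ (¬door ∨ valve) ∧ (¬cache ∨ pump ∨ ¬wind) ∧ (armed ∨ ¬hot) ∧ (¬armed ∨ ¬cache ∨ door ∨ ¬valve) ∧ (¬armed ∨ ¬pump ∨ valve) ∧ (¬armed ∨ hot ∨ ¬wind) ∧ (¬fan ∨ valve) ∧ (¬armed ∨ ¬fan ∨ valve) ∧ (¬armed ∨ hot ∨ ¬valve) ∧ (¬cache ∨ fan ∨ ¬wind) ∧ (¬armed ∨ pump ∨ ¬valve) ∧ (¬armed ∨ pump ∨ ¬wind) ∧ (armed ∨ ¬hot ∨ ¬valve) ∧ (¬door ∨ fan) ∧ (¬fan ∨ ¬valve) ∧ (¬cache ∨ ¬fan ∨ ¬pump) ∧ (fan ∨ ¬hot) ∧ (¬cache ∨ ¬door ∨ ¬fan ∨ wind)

Case cache = True:
  (¬cache ∨ door) forces door = True.
  (¬door ∨ valve) forces valve = True.
  (¬door ∨ fan) forces fan = True.
  Clause (¬fan ∨ ¬valve) is falsified — contradiction.
Case cache = False:
  Clause (cache) is falsified — contradiction.
Both cases fail, so the formula is unsatisfiable.

The formula is unsatisfiable.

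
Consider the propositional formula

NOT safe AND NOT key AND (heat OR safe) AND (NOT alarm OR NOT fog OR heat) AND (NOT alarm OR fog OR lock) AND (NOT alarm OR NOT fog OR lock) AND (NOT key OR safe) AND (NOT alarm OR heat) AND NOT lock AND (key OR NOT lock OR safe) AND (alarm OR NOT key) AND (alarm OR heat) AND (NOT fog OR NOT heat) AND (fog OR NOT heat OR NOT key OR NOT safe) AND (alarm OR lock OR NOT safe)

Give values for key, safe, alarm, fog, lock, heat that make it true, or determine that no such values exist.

Unit clause (NOT safe) forces safe = False.
Unit clause (NOT key) forces key = False.
In (heat OR safe) only heat is left, so heat = True.
Unit clause (NOT lock) forces lock = False.
In (NOT fog OR NOT heat) only NOT fog is left, so fog = False.
In (NOT alarm OR fog OR lock) only NOT alarm is left, so alarm = False.
All clauses satisfied.

key = False, safe = False, alarm = False, fog = False, lock = False, heat = True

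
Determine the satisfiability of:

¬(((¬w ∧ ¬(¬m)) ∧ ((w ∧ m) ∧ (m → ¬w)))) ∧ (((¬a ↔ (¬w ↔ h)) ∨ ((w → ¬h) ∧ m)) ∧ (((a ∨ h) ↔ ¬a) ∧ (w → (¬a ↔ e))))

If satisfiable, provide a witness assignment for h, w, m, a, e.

h = True, w = False, m = False, a = False, e = True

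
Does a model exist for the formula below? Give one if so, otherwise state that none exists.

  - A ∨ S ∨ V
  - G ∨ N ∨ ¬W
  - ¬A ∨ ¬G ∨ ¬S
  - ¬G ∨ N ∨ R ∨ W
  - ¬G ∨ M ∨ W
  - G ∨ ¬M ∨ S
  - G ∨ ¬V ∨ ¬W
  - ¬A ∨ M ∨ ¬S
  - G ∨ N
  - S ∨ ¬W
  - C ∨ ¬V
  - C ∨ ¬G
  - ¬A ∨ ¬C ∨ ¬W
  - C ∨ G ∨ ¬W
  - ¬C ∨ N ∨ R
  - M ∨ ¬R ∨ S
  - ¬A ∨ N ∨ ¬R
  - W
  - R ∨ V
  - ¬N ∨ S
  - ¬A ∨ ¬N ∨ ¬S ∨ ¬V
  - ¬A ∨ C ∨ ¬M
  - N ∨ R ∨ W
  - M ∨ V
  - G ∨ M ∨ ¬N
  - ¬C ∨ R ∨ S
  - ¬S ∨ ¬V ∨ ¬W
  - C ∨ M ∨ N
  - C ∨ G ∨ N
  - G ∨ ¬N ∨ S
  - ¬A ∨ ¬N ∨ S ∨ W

C: True, G: True, W: True, A: False, N: True, M: True, V: False, R: True, S: True

Unit clause (W) forces W = True.
In (S ∨ ¬W) only S is left, so S = True.
In (¬S ∨ ¬V ∨ ¬W) only ¬V is left, so V = False.
In (R ∨ V) only R is left, so R = True.
In (M ∨ V) only M is left, so M = True.
Set C = True.
  then (¬A ∨ ¬C ∨ ¬W) forces A = False.
Set G = True.
Set N = True.
All clauses satisfied.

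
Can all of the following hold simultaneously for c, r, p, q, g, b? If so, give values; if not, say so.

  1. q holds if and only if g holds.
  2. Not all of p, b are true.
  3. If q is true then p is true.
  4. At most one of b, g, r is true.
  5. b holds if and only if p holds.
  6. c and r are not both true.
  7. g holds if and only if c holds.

c = False; r = True; p = False; q = False; g = False; b = False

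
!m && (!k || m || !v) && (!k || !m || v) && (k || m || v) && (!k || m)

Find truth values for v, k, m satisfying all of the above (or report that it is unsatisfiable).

v: True, k: False, m: False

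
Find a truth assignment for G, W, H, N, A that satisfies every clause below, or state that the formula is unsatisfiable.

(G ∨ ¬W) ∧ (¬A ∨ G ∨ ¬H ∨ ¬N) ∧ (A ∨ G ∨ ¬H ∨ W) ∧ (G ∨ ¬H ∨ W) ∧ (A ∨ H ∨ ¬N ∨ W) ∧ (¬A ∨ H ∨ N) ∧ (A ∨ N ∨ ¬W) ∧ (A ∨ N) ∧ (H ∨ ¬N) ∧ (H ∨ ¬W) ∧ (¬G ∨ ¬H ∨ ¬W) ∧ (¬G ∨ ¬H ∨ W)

Case H = True:
  If G = True:
    (¬G ∨ ¬H ∨ ¬W) forces W = False.
    clause (¬G ∨ ¬H ∨ W) is falsified.
  If G = False:
    (G ∨ ¬W) forces W = False.
    clause (G ∨ ¬H ∨ W) is falsified.
  Every sub-case reaches a contradiction.
Case H = False:
  (H ∨ ¬N) forces N = False.
  (¬A ∨ H ∨ N) forces A = False.
  Clause (A ∨ N) is falsified — contradiction.
Both cases fail, so the formula is unsatisfiable.

No satisfying assignment exists.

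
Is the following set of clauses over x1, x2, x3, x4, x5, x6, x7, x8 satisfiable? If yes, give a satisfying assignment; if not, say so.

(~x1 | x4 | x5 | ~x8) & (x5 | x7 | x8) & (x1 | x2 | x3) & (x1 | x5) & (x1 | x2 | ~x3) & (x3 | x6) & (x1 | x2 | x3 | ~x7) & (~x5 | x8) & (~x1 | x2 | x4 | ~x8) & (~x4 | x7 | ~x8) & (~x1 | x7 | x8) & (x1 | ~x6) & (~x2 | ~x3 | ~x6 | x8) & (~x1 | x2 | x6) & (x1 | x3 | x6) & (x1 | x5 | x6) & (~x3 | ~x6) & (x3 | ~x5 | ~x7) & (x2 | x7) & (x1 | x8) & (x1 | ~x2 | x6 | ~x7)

x1 = True; x2 = True; x3 = True; x4 = True; x5 = True; x6 = False; x7 = True; x8 = True

Set x1 = True.
Set x2 = True.
Set x3 = True.
  then (~x3 | ~x6) forces x6 = False.
Set x4 = True.
Set x5 = True.
  then (~x5 | x8) forces x8 = True.
  then (~x4 | x7 | ~x8) forces x7 = True.
All clauses satisfied.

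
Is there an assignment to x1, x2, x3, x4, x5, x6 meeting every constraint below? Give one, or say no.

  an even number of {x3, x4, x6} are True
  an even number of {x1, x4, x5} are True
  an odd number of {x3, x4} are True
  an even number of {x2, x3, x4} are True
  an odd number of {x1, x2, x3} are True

x1: False, x2: True, x3: False, x4: True, x5: True, x6: True

{x3, x4, x6}: 2 true → even ✓
{x1, x4, x5}: 2 true → even ✓
{x3, x4}: 1 true → odd ✓
{x2, x3, x4}: 2 true → even ✓
{x1, x2, x3}: 1 true → odd ✓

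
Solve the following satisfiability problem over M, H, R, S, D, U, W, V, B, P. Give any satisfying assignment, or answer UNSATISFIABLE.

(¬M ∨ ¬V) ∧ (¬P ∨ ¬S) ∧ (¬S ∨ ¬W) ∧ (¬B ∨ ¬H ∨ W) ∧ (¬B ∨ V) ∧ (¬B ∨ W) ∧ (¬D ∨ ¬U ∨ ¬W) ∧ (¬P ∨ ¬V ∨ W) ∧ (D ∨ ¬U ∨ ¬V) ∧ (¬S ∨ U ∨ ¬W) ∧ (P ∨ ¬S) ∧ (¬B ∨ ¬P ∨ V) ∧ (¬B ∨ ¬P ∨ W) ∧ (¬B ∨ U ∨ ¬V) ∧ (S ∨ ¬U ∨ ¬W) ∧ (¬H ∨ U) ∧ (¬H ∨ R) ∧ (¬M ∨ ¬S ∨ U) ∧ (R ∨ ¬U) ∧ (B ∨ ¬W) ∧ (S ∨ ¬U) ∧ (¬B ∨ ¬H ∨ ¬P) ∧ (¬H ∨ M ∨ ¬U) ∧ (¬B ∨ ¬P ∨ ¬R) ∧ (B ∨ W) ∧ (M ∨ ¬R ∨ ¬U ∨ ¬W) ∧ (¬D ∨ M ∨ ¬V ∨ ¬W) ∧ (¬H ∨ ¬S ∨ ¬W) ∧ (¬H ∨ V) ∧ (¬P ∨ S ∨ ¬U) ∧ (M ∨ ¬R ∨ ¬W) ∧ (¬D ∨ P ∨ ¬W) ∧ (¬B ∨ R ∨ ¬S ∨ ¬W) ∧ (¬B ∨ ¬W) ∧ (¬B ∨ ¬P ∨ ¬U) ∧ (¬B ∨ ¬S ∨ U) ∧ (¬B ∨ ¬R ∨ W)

Unsatisfiable

Case B = True:
  (¬B ∨ V) forces V = True.
  (¬M ∨ ¬V) forces M = False.
  (¬B ∨ W) forces W = True.
  Clause (¬B ∨ ¬W) is falsified — contradiction.
Case B = False:
  (B ∨ ¬W) forces W = False.
  Clause (B ∨ W) is falsified — contradiction.
Both cases fail, so the formula is unsatisfiable.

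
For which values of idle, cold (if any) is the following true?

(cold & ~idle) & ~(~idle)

Case idle = True: the conjunct ~idle is False.
Case idle = False: the conjunct ~(~idle) becomes ~(~False) = False.
Both cases fail — unsatisfiable.

The formula is unsatisfiable.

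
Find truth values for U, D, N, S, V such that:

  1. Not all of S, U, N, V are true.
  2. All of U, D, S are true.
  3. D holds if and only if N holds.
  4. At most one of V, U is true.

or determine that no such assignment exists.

U=T; D=T; N=T; S=T; V=F

  (1) {S, U, N, V}: 3/4 true — not all ✓
  (2) {U, D, S}: all 3 true ✓
  (3) D=T, N=T — same ✓
  (4) {V, U}: 1 true — at most one ✓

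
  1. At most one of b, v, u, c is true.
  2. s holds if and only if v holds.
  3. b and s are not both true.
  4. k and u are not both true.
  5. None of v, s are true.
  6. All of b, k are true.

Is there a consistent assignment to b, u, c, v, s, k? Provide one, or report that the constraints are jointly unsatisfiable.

b = True; u = False; c = False; v = False; s = False; k = True

  (1) {b, v, u, c}: 1 true — at most one ✓
  (2) s=F, v=F — same ✓
  (3) b=T, s=F — not both ✓
  (4) k=T, u=F — not both ✓
  (5) {v, s}: 0 true — none ✓
  (6) {b, k}: all 2 true ✓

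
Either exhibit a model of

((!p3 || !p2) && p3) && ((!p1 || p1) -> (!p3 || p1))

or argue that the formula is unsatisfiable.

p1: True, p2: False, p3: True

  (!p3 || !p2) && p3 = True
    !p3 || !p2 = True
      !p3 = False
      !p2 = True
  (!p1 || p1) -> (!p3 || p1) = True
    !p1 || p1 = True
      !p1 = False
    !p3 || p1 = True
      !p3 = False
Both conjuncts True, so the formula holds.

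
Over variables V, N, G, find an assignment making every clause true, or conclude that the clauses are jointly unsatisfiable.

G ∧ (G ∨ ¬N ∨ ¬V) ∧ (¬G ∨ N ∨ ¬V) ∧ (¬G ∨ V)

Unit clause (G) forces G = True.
In (¬G ∨ V) only V is left, so V = True.
In (¬G ∨ N ∨ ¬V) only N is left, so N = True.
Check each clause:
  (G): G holds.
  (G ∨ ¬N ∨ ¬V): G holds.
  (¬G ∨ N ∨ ¬V): N holds.
  (¬G ∨ V): V holds.
All clauses satisfied.

V = True; N = True; G = True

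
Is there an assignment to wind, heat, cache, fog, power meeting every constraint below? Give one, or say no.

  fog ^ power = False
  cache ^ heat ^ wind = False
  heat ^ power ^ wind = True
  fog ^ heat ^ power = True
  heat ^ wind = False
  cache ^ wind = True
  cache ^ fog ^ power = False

wind = True, heat = True, cache = False, fog = True, power = True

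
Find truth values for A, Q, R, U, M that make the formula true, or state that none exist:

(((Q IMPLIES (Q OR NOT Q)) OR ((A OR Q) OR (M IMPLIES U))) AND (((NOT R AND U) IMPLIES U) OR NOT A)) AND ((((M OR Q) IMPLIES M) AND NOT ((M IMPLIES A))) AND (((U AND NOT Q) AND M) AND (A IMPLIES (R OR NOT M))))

A: False, Q: False, R: False, U: True, M: True

  ((Q IMPLIES (Q OR NOT Q)) OR ((A OR Q) OR (M IMPLIES U))) AND (((NOT R AND U) IMPLIES U) OR NOT A) = True
    (Q IMPLIES (Q OR NOT Q)) OR ((A OR Q) OR (M IMPLIES U)) = True
      Q IMPLIES (Q OR NOT Q) = True
        Q OR NOT Q = True
          NOT Q = True
      (A OR Q) OR (M IMPLIES U) = True
        A OR Q = False
        M IMPLIES U = True
    ((NOT R AND U) IMPLIES U) OR NOT A = True
      (NOT R AND U) IMPLIES U = True
        NOT R AND U = True
          NOT R = True
      NOT A = True
  (((M OR Q) IMPLIES M) AND NOT ((M IMPLIES A))) AND (((U AND NOT Q) AND M) AND (A IMPLIES (R OR NOT M))) = True
    ((M OR Q) IMPLIES M) AND NOT ((M IMPLIES A)) = True
      (M OR Q) IMPLIES M = True
        M OR Q = True
      NOT ((M IMPLIES A)) = True
        M IMPLIES A = False
    ((U AND NOT Q) AND M) AND (A IMPLIES (R OR NOT M)) = True
      (U AND NOT Q) AND M = True
        U AND NOT Q = True
          NOT Q = True
      A IMPLIES (R OR NOT M) = True
        R OR NOT M = False
          NOT M = False
Both conjuncts True, so the formula holds.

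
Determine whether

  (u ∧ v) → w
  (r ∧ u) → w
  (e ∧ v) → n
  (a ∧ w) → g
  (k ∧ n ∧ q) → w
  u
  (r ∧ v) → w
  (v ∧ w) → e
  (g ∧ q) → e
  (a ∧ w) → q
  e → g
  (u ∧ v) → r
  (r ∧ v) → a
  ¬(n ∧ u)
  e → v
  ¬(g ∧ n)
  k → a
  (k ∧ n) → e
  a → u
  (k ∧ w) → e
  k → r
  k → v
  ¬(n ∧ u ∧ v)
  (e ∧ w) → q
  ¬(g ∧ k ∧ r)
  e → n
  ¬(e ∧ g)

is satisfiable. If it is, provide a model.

v: False, n: False, g: True, u: True, k: False, e: False, q: False, a: False, r: False, w: False

Unit clause (u) forces u = True.
In (¬n ∨ ¬u) only ¬n is left, so n = False.
In (¬e ∨ n) only ¬e is left, so e = False.
Try v = True:
  (¬u ∨ ¬v ∨ w) forces w = True.
  clause (e ∨ ¬v ∨ ¬w) is falsified — backtrack.
So v = False.
  then (¬k ∨ v) forces k = False.
Set g = True.
  then (e ∨ ¬g ∨ ¬q) forces q = False.
Set a = False.
Set r = False.
Set w = False.
All clauses satisfied.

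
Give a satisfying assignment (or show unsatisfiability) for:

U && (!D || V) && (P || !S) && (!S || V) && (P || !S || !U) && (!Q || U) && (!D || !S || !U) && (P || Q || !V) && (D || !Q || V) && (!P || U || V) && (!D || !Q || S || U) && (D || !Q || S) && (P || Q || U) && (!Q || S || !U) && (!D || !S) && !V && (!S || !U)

Unit clause (U) forces U = True.
Unit clause (!V) forces V = False.
In (!S || !U) only !S is left, so S = False.
In (!D || V) only !D is left, so D = False.
In (D || !Q || V) only !Q is left, so Q = False.
Set P = True.
All clauses satisfied.

V = False; S = False; D = False; U = True; P = True; Q = False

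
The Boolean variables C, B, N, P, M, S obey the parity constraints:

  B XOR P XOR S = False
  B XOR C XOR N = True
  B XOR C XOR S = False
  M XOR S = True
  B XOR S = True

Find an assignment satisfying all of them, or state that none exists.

C = True; B = True; N = True; P = True; M = True; S = False

B XOR P XOR S = T XOR T XOR F = False ✓
B XOR C XOR N = T XOR T XOR T = True ✓
B XOR C XOR S = T XOR T XOR F = False ✓
M XOR S = T XOR F = True ✓
B XOR S = T XOR F = True ✓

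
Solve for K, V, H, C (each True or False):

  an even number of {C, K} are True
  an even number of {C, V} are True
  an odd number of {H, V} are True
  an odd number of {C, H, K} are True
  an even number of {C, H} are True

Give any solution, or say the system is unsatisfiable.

Unsatisfiable

Adding constraints 2, 3, 5 mod 2: every variable appears an even number of times on the left, so the left side is 0.
But the right sides sum to 1 (mod 2). 0 ≠ 1 — the system is inconsistent.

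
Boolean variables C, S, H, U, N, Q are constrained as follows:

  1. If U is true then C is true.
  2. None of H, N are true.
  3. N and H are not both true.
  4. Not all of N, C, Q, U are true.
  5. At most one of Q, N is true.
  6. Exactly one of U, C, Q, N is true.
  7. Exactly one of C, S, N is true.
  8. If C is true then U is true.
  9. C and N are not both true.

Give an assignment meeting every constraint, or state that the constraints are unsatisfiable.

C = False, S = True, H = False, U = False, N = False, Q = True

  (1) U=F ⇒ C: vacuous ✓
  (2) {H, N}: 0 true — none ✓
  (3) N=F, H=F — not both ✓
  (4) {N, C, Q, U}: 1/4 true — not all ✓
  (5) {Q, N}: 1 true — at most one ✓
  (6) {U, C, Q, N}: 1 true — exactly one ✓
  (7) {C, S, N}: 1 true — exactly one ✓
  (8) C=F ⇒ U: vacuous ✓
  (9) C=F, N=F — not both ✓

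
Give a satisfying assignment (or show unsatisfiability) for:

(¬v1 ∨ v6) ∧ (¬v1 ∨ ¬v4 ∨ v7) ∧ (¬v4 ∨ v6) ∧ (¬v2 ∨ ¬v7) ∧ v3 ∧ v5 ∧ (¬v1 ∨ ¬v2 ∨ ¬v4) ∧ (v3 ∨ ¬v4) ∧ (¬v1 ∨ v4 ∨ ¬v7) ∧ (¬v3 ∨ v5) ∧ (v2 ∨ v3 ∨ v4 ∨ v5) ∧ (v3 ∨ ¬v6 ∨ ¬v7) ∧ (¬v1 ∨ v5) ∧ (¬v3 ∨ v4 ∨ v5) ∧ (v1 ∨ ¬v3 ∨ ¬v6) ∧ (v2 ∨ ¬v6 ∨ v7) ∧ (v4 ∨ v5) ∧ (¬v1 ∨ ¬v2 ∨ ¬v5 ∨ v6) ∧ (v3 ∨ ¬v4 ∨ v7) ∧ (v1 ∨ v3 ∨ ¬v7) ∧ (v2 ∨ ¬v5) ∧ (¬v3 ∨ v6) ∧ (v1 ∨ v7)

Unit clause (v3) forces v3 = True.
Unit clause (v5) forces v5 = True.
In (v2 ∨ ¬v5) only v2 is left, so v2 = True.
In (¬v3 ∨ v6) only v6 is left, so v6 = True.
In (¬v2 ∨ ¬v7) only ¬v7 is left, so v7 = False.
In (v1 ∨ ¬v3 ∨ ¬v6) only v1 is left, so v1 = True.
In (¬v1 ∨ ¬v4 ∨ v7) only ¬v4 is left, so v4 = False.
All clauses satisfied.

v1=T; v2=T; v3=T; v4=F; v5=T; v6=T; v7=F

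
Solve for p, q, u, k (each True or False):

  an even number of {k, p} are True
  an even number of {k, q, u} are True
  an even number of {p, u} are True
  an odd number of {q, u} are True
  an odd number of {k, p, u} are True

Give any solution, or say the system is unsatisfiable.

p: True, q: False, u: True, k: True

{k, p}: 2 true → even ✓
{k, q, u}: 2 true → even ✓
{p, u}: 2 true → even ✓
{q, u}: 1 true → odd ✓
{k, p, u}: 3 true → odd ✓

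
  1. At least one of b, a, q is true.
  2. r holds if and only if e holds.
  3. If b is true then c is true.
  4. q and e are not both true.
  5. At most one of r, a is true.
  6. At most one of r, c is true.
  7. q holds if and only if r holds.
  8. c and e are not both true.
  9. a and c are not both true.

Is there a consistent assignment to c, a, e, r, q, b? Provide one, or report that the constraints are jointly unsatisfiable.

c=T, a=F, e=F, r=F, q=F, b=T

  (1) {b, a, q}: 1 true — at least one ✓
  (2) r=F, e=F — same ✓
  (3) b=T ⇒ c: T ✓
  (4) q=F, e=F — not both ✓
  (5) {r, a}: 0 true — at most one ✓
  (6) {r, c}: 1 true — at most one ✓
  (7) q=F, r=F — same ✓
  (8) c=T, e=F — not both ✓
  (9) a=F, c=T — not both ✓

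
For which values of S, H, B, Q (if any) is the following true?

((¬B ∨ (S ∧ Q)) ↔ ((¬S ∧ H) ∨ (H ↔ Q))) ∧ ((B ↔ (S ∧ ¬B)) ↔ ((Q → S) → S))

S: False, H: True, B: False, Q: True

  (¬B ∨ (S ∧ Q)) ↔ ((¬S ∧ H) ∨ (H ↔ Q)) = True
    ¬B ∨ (S ∧ Q) = True
      ¬B = True
      S ∧ Q = False
    (¬S ∧ H) ∨ (H ↔ Q) = True
      ¬S ∧ H = True
        ¬S = True
      H ↔ Q = True
  (B ↔ (S ∧ ¬B)) ↔ ((Q → S) → S) = True
    B ↔ (S ∧ ¬B) = True
      S ∧ ¬B = False
        ¬B = True
    (Q → S) → S = True
      Q → S = False
Both conjuncts True, so the formula holds.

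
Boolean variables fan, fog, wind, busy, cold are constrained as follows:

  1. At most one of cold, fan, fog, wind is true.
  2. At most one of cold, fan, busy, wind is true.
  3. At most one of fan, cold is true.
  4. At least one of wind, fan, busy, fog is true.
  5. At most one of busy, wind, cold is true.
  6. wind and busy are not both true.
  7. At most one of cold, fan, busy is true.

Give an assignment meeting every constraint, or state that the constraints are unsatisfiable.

fan=F, fog=T, wind=F, busy=F, cold=F

  (1) {cold, fan, fog, wind}: 1 true — at most one ✓
  (2) {cold, fan, busy, wind}: 0 true — at most one ✓
  (3) {fan, cold}: 0 true — at most one ✓
  (4) {wind, fan, busy, fog}: 1 true — at least one ✓
  (5) {busy, wind, cold}: 0 true — at most one ✓
  (6) wind=F, busy=F — not both ✓
  (7) {cold, fan, busy}: 0 true — at most one ✓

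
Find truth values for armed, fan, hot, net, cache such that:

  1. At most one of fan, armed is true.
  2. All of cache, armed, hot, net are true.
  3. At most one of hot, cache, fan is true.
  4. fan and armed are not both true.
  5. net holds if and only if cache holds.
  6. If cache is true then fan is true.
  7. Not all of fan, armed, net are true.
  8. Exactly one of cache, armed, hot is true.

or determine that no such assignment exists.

UNSATISFIABLE

Case hot = True:
  (2) forces cache = True.
  Constraint (3) is violated (hot=T, cache=T) — contradiction.
Case hot = False:
  Constraint (2) is violated (hot=F) — contradiction.
Both cases fail — unsatisfiable.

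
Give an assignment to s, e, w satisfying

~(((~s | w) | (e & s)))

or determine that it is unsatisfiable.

s=T; e=F; w=F

  ~(((~s | w) | (e & s))) = True
    (~s | w) | (e & s) = False
      ~s | w = False
        ~s = False
      e & s = False
The formula evaluates to True.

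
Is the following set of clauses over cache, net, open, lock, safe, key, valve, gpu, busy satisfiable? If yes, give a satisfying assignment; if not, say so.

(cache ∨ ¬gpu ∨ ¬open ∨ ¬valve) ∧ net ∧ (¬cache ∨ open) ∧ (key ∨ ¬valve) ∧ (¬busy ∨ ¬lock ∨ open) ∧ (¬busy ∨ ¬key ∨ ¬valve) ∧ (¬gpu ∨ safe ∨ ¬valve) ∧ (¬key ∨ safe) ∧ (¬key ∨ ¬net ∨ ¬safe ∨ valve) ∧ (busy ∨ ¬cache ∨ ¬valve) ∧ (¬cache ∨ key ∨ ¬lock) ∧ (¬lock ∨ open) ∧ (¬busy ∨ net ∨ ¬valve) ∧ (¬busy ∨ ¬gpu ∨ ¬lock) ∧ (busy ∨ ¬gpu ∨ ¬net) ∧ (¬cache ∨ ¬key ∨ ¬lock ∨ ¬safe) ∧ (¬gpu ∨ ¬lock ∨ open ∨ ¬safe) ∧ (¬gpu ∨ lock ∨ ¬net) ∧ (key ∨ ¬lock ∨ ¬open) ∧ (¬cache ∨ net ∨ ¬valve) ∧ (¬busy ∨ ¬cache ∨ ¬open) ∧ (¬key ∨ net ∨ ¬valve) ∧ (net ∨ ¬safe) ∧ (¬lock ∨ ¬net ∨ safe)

cache=F, net=T, open=F, lock=F, safe=T, key=F, valve=F, gpu=F, busy=F

Unit clause (net) forces net = True.
Set cache = False.
Set open = False.
  then (¬lock ∨ open) forces lock = False.
  then (¬gpu ∨ lock ∨ ¬net) forces gpu = False.
Set safe = True.
Set key = False.
  then (key ∨ ¬valve) forces valve = False.
Set busy = False.
All clauses satisfied.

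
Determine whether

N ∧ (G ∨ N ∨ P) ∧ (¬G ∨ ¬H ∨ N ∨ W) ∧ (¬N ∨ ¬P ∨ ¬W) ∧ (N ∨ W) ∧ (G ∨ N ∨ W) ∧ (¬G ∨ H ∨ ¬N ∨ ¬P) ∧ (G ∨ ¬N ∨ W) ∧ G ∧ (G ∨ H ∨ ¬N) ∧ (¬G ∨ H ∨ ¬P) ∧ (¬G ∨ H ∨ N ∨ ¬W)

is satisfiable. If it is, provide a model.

Unit clause (N) forces N = True.
Unit clause (G) forces G = True.
Set H = False.
  then (¬G ∨ H ∨ ¬N ∨ ¬P) forces P = False.
Set W = True.
All clauses satisfied.

G: True, N: True, H: False, P: False, W: True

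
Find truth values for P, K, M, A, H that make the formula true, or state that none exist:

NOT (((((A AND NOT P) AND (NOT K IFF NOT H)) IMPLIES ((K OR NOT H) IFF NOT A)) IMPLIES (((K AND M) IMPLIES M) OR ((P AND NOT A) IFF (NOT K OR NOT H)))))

Case M = True: the formula becomes NOT (((((A AND NOT P) AND (NOT K IFF NOT H)) IMPLIES ((K OR NOT H) IFF NOT A)) IMPLIES True)) = False.
Case M = False: the formula becomes NOT (((((A AND NOT P) AND (NOT K IFF NOT H)) IMPLIES ((K OR NOT H) IFF NOT A)) IMPLIES True)) = False.
Both cases fail — unsatisfiable.

UNSATISFIABLE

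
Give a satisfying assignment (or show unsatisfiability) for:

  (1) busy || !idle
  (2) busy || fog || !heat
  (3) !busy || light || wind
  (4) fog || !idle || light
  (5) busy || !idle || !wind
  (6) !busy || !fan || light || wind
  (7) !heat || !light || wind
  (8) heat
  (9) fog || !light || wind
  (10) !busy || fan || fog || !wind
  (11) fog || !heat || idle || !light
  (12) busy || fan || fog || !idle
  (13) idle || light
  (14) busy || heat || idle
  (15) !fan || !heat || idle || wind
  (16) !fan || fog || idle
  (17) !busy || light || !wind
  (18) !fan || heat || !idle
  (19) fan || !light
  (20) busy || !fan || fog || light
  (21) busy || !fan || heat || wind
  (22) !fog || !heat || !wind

idle=T, busy=T, light=T, fan=T, heat=T, wind=T, fog=F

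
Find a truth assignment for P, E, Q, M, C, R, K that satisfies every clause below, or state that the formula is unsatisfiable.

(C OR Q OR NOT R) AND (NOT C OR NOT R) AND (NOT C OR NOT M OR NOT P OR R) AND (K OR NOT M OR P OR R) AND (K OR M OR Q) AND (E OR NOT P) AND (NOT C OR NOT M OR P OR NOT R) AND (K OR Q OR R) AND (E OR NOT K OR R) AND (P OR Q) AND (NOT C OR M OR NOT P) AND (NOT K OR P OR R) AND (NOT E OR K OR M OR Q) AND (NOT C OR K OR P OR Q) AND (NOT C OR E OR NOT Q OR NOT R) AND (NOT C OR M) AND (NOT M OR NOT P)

P: True; E: True; Q: True; M: False; C: False; R: True; K: True

Set P = True.
  then (E OR NOT P) forces E = True.
  then (NOT M OR NOT P) forces M = False.
  then (NOT C OR M OR NOT P) forces C = False.
Set Q = True.
Set R = True.
Set K = True.
All clauses satisfied.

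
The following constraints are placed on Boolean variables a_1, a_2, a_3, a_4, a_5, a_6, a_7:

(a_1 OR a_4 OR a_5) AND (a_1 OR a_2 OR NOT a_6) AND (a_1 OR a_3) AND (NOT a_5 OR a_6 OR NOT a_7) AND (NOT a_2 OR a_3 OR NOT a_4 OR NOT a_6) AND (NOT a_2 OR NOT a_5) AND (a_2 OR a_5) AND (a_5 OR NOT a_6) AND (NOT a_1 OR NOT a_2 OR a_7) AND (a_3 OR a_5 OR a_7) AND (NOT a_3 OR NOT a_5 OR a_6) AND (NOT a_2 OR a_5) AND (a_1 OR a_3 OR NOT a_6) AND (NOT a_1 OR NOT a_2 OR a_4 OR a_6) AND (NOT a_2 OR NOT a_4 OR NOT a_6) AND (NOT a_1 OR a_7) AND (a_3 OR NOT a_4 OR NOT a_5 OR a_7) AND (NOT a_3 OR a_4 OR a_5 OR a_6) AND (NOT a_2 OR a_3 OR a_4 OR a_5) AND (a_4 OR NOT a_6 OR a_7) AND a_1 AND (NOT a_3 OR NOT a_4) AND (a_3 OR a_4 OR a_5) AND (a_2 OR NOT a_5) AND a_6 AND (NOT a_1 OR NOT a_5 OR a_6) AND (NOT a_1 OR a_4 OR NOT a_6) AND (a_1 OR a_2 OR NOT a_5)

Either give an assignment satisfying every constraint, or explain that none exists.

Unsatisfiable — no assignment works.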